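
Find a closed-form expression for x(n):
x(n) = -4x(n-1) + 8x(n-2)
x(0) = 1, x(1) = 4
Characteristic equation: x² + 4x - 8 = 0.
Discriminant Δ = (-4)² + 4·(8) = 48.
Roots r₁,₂ = (-4 ± √48)/2, so r₁ = -2 + 2 \sqrt{3}, r₂ = - 2 \sqrt{3} - 2.
General solution: x(n) = A·r₁^n + B·r₂^n.
From the initial conditions, A + B = 1 and r₁A + r₂B = 4.
Since r₁ - r₂ = √48: A = (4 - (1)r₂)/√48 = \frac{1}{2} + \frac{\sqrt{3}}{2}, and B = 1 - A = \frac{1}{2} - \frac{\sqrt{3}}{2}.
So x(n) = \left(\frac{1}{2} + \frac{\sqrt{3}}{2}\right)\left(-2 + 2 \sqrt{3}\right)^n + \left(\frac{1}{2} - \frac{\sqrt{3}}{2}\right)\left(- 2 \sqrt{3} - 2\right)^n.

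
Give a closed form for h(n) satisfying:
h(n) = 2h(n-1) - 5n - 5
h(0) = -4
First-order linear with linear forcing.
Homogeneous solution: h_h(n) = A·(2)^n.
Try particular h_p(n) = pn + q. Substituting:
  pn + q = 2(p(n-1) + q) - 5n - 5.
Matching the n-coefficient: p = 2p - 5 ⇒ p = 5.
Matching constants: q = -2p + 2q - 5 ⇒ q = 15.
General: h(n) = A·(2)^n + 5 n + 15.
Apply h(0) = -4: A + 15 = -4 ⇒ A = -19.
So h(n) = - 19 \cdot 2^{n} + 5 n + 15.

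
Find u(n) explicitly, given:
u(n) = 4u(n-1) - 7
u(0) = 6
First-order linear non-homogeneous.
Homogeneous solution: u_h(n) = A·(4)^n.
Try constant particular solution u_p = K: K = 4K - 7 ⇒ K = \frac{7}{3}.
General: u(n) = A·(4)^n + \frac{7}{3}.
Apply u(0) = 6: A + \frac{7}{3} = 6 ⇒ A = \frac{11}{3}.
So u(n) = \frac{11 \cdot 4^{n}}{3} + \frac{7}{3}.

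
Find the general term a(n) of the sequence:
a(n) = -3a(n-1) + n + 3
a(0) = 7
First-order linear with linear forcing.
Homogeneous solution: a_h(n) = A·(-3)^n.
Try particular a_p(n) = pn + q. Substituting:
  pn + q = -3(p(n-1) + q) + n + 3.
Matching the n-coefficient: p = -3p + 1 ⇒ p = \frac{1}{4}.
Matching constants: q = 3p - 3q + 3 ⇒ q = \frac{15}{16}.
General: a(n) = A·(-3)^n + \frac{n}{4} + \frac{15}{16}.
Apply a(0) = 7: A + \frac{15}{16} = 7 ⇒ A = \frac{97}{16}.
So a(n) = \frac{97 \left(-3\right)^{n}}{16} + \frac{n}{4} + \frac{15}{16}.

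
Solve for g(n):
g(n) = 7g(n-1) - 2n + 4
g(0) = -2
First-order linear with linear forcing.
Homogeneous solution: g_h(n) = A·(7)^n.
Try particular g_p(n) = pn + q. Substituting:
  pn + q = 7(p(n-1) + q) - 2n + 4.
Matching the n-coefficient: p = 7p - 2 ⇒ p = \frac{1}{3}.
Matching constants: q = -7p + 7q + 4 ⇒ q = - \frac{5}{18}.
General: g(n) = A·(7)^n + \frac{n}{3} - \frac{5}{18}.
Apply g(0) = -2: A - \frac{5}{18} = -2 ⇒ A = - \frac{31}{18}.
So g(n) = - \frac{31 \cdot 7^{n}}{18} + \frac{n}{3} - \frac{5}{18}.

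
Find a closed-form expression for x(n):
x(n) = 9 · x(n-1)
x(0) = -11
Pure geometric recurrence with ratio 9.
By induction x(n) = x(0) · (9)^n = - 11 \cdot 9^{n}.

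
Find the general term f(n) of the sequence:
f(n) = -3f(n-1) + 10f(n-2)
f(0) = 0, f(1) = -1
Characteristic equation: x² + 3x - 10 = 0, which factors as (x - (2))(x - (-5)) = 0.
Roots r₁ = 2, r₂ = -5 (distinct).
General solution: f(n) = A·(2)^n + B·(-5)^n.
From f(0) = 0: A + B = 0.
From f(1) = -1: 2A - 5B = -1.
Solving: A = - \frac{1}{7}, B = \frac{1}{7}.
So f(n) = \frac{\left(-5\right)^{n}}{7} - \frac{2^{n}}{7}.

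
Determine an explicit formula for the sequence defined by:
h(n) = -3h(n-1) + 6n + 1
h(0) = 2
First-order linear with linear forcing.
Homogeneous solution: h_h(n) = A·(-3)^n.
Try particular h_p(n) = pn + q. Substituting:
  pn + q = -3(p(n-1) + q) + 6n + 1.
Matching the n-coefficient: p = -3p + 6 ⇒ p = \frac{3}{2}.
Matching constants: q = 3p - 3q + 1 ⇒ q = \frac{11}{8}.
General: h(n) = A·(-3)^n + \frac{3 n}{2} + \frac{11}{8}.
Apply h(0) = 2: A + \frac{11}{8} = 2 ⇒ A = \frac{5}{8}.
So h(n) = \frac{5 \left(-3\right)^{n}}{8} + \frac{3 n}{2} + \frac{11}{8}.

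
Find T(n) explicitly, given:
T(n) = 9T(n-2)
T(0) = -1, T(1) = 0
Characteristic equation: x² - 9 = 0, which factors as (x - (3))(x - (-3)) = 0.
Roots r₁ = 3, r₂ = -3 (distinct).
General solution: T(n) = A·(3)^n + B·(-3)^n.
From T(0) = -1: A + B = -1.
From T(1) = 0: 3A - 3B = 0.
Solving: A = - \frac{1}{2}, B = - \frac{1}{2}.
So T(n) = - \frac{\left(-3\right)^{n}}{2} - \frac{3^{n}}{2}.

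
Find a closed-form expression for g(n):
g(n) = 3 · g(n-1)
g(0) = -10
Pure geometric recurrence with ratio 3.
By induction g(n) = g(0) · (3)^n = - 10 \cdot 3^{n}.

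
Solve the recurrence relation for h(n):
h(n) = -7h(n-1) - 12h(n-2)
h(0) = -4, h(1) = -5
Characteristic equation: x² + 7x + 12 = 0, which factors as (x - (-3))(x - (-4)) = 0.
Roots r₁ = -3, r₂ = -4 (distinct).
General solution: h(n) = A·(-3)^n + B·(-4)^n.
From h(0) = -4: A + B = -4.
From h(1) = -5: -3A - 4B = -5.
Solving: A = -21, B = 17.
So h(n) = - 21 \left(-3\right)^{n} + 17 \left(-4\right)^{n}.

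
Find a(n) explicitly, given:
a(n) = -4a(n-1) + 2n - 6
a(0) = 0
First-order linear with linear forcing.
Homogeneous solution: a_h(n) = A·(-4)^n.
Try particular a_p(n) = pn + q. Substituting:
  pn + q = -4(p(n-1) + q) + 2n - 6.
Matching the n-coefficient: p = -4p + 2 ⇒ p = \frac{2}{5}.
Matching constants: q = 4p - 4q - 6 ⇒ q = - \frac{22}{25}.
General: a(n) = A·(-4)^n + \frac{2 n}{5} - \frac{22}{25}.
Apply a(0) = 0: A - \frac{22}{25} = 0 ⇒ A = \frac{22}{25}.
So a(n) = \frac{22 \left(-4\right)^{n}}{25} + \frac{2 n}{5} - \frac{22}{25}.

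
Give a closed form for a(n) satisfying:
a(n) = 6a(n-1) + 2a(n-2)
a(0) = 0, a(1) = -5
Characteristic equation: x² - 6x - 2 = 0.
Discriminant Δ = (6)² + 4·(2) = 44.
Roots r₁,₂ = (6 ± √44)/2, so r₁ = 3 + \sqrt{11}, r₂ = 3 - \sqrt{11}.
General solution: a(n) = A·r₁^n + B·r₂^n.
From the initial conditions, A + B = 0 and r₁A + r₂B = -5.
Since r₁ - r₂ = √44: A = (-5 - (0)r₂)/√44 = - \frac{5 \sqrt{11}}{22}, and B = 0 - A = \frac{5 \sqrt{11}}{22}.
So a(n) = \left(- \frac{5 \sqrt{11}}{22}\right)\left(3 + \sqrt{11}\right)^n + \left(\frac{5 \sqrt{11}}{22}\right)\left(3 - \sqrt{11}\right)^n.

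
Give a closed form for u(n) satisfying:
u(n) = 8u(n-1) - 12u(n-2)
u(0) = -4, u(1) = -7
Characteristic equation: x² - 8x + 12 = 0, which factors as (x - (6))(x - (2)) = 0.
Roots r₁ = 6, r₂ = 2 (distinct).
General solution: u(n) = A·(6)^n + B·(2)^n.
From u(0) = -4: A + B = -4.
From u(1) = -7: 6A + 2B = -7.
Solving: A = \frac{1}{4}, B = - \frac{17}{4}.
So u(n) = - \frac{17 \cdot 2^{n}}{4} + \frac{6^{n}}{4}.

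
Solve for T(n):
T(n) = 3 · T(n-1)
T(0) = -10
Pure geometric recurrence with ratio 3.
By induction T(n) = T(0) · (3)^n = - 10 \cdot 3^{n}.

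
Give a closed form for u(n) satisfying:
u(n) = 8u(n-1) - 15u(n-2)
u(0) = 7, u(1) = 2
Characteristic equation: x² - 8x + 15 = 0, which factors as (x - (5))(x - (3)) = 0.
Roots r₁ = 5, r₂ = 3 (distinct).
General solution: u(n) = A·(5)^n + B·(3)^n.
From u(0) = 7: A + B = 7.
From u(1) = 2: 5A + 3B = 2.
Solving: A = - \frac{19}{2}, B = \frac{33}{2}.
So u(n) = \frac{33 \cdot 3^{n}}{2} - \frac{19 \cdot 5^{n}}{2}.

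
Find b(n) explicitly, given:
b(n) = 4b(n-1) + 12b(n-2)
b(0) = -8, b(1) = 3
Characteristic equation: x² - 4x - 12 = 0, which factors as (x - (-2))(x - (6)) = 0.
Roots r₁ = -2, r₂ = 6 (distinct).
General solution: b(n) = A·(-2)^n + B·(6)^n.
From b(0) = -8: A + B = -8.
From b(1) = 3: -2A + 6B = 3.
Solving: A = - \frac{51}{8}, B = - \frac{13}{8}.
So b(n) = - \frac{51 \left(-2\right)^{n}}{8} - \frac{13 \cdot 6^{n}}{8}.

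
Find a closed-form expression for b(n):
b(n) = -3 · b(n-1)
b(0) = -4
Pure geometric recurrence with ratio -3.
By induction b(n) = b(0) · (-3)^n = - 4 \left(-3\right)^{n}.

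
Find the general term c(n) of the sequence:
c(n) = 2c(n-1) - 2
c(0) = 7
First-order linear non-homogeneous.
Homogeneous solution: c_h(n) = A·(2)^n.
Try constant particular solution c_p = K: K = 2K - 2 ⇒ K = 2.
General: c(n) = A·(2)^n + 2.
Apply c(0) = 7: A + 2 = 7 ⇒ A = 5.
So c(n) = 5 \cdot 2^{n} + 2.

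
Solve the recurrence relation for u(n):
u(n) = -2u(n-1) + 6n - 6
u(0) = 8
First-order linear with linear forcing.
Homogeneous solution: u_h(n) = A·(-2)^n.
Try particular u_p(n) = pn + q. Substituting:
  pn + q = -2(p(n-1) + q) + 6n - 6.
Matching the n-coefficient: p = -2p + 6 ⇒ p = 2.
Matching constants: q = 2p - 2q - 6 ⇒ q = - \frac{2}{3}.
General: u(n) = A·(-2)^n + 2 n - \frac{2}{3}.
Apply u(0) = 8: A - \frac{2}{3} = 8 ⇒ A = \frac{26}{3}.
So u(n) = \frac{26 \left(-2\right)^{n}}{3} + 2 n - \frac{2}{3}.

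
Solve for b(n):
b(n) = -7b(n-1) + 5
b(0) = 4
First-order linear non-homogeneous.
Homogeneous solution: b_h(n) = A·(-7)^n.
Try constant particular solution b_p = K: K = -7K + 5 ⇒ K = \frac{5}{8}.
General: b(n) = A·(-7)^n + \frac{5}{8}.
Apply b(0) = 4: A + \frac{5}{8} = 4 ⇒ A = \frac{27}{8}.
So b(n) = \frac{27 \left(-7\right)^{n}}{8} + \frac{5}{8}.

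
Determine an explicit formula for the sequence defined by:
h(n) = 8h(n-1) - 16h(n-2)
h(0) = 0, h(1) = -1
Characteristic equation: x² - 8x + 16 = 0, which is (x - (4))².
Repeated root r = 4.
General solution: h(n) = (A + Bn)·(4)^n.
From h(0) = 0: A = 0.
From h(1) = -1: (A + B)·(4) = -1 ⇒ B = - \frac{1}{4}.
So h(n) = \left(- \frac{n}{4}\right) \cdot (4)^n.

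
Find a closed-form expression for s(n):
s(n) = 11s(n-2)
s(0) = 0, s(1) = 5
Characteristic equation: x² - 11 = 0.
Discriminant Δ = (0)² + 4·(11) = 44.
Roots r₁,₂ = (0 ± √44)/2, so r₁ = \sqrt{11}, r₂ = - \sqrt{11}.
General solution: s(n) = A·r₁^n + B·r₂^n.
From the initial conditions, A + B = 0 and r₁A + r₂B = 5.
Since r₁ - r₂ = √44: A = (5 - (0)r₂)/√44 = \frac{5 \sqrt{11}}{22}, and B = 0 - A = - \frac{5 \sqrt{11}}{22}.
So s(n) = \left(\frac{5 \sqrt{11}}{22}\right)\left(\sqrt{11}\right)^n + \left(- \frac{5 \sqrt{11}}{22}\right)\left(- \sqrt{11}\right)^n.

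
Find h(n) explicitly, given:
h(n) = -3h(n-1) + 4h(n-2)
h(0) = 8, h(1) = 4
Characteristic equation: x² + 3x - 4 = 0, which factors as (x - (1))(x - (-4)) = 0.
Roots r₁ = 1, r₂ = -4 (distinct).
General solution: h(n) = A·(1)^n + B·(-4)^n.
From h(0) = 8: A + B = 8.
From h(1) = 4: A - 4B = 4.
Solving: A = \frac{36}{5}, B = \frac{4}{5}.
So h(n) = \frac{4 \left(-4\right)^{n}}{5} + \frac{36}{5}.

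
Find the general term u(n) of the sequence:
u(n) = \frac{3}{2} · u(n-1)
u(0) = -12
Pure geometric recurrence with ratio \frac{3}{2}.
By induction u(n) = u(0) · (\frac{3}{2})^n = - 12 \left(\frac{3}{2}\right)^{n}.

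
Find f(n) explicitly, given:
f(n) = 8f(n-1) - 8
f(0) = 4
First-order linear non-homogeneous.
Homogeneous solution: f_h(n) = A·(8)^n.
Try constant particular solution f_p = K: K = 8K - 8 ⇒ K = \frac{8}{7}.
General: f(n) = A·(8)^n + \frac{8}{7}.
Apply f(0) = 4: A + \frac{8}{7} = 4 ⇒ A = \frac{20}{7}.
So f(n) = \frac{20 \cdot 8^{n}}{7} + \frac{8}{7}.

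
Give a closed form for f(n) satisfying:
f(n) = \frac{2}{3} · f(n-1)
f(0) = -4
Pure geometric recurrence with ratio \frac{2}{3}.
By induction f(n) = f(0) · (\frac{2}{3})^n = - 4 \left(\frac{2}{3}\right)^{n}.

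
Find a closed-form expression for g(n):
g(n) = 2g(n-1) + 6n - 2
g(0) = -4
First-order linear with linear forcing.
Homogeneous solution: g_h(n) = A·(2)^n.
Try particular g_p(n) = pn + q. Substituting:
  pn + q = 2(p(n-1) + q) + 6n - 2.
Matching the n-coefficient: p = 2p + 6 ⇒ p = -6.
Matching constants: q = -2p + 2q - 2 ⇒ q = -10.
General: g(n) = A·(2)^n - 6 n - 10.
Apply g(0) = -4: A - 10 = -4 ⇒ A = 6.
So g(n) = 6 \cdot 2^{n} - 6 n - 10.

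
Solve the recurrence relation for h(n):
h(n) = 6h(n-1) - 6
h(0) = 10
First-order linear non-homogeneous.
Homogeneous solution: h_h(n) = A·(6)^n.
Try constant particular solution h_p = K: K = 6K - 6 ⇒ K = \frac{6}{5}.
General: h(n) = A·(6)^n + \frac{6}{5}.
Apply h(0) = 10: A + \frac{6}{5} = 10 ⇒ A = \frac{44}{5}.
So h(n) = \frac{44 \cdot 6^{n}}{5} + \frac{6}{5}.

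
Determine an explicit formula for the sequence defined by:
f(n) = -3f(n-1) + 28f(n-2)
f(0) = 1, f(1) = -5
Characteristic equation: x² + 3x - 28 = 0, which factors as (x - (-7))(x - (4)) = 0.
Roots r₁ = -7, r₂ = 4 (distinct).
General solution: f(n) = A·(-7)^n + B·(4)^n.
From f(0) = 1: A + B = 1.
From f(1) = -5: -7A + 4B = -5.
Solving: A = \frac{9}{11}, B = \frac{2}{11}.
So f(n) = \frac{9 \left(-7\right)^{n}}{11} + \frac{2 \cdot 4^{n}}{11}.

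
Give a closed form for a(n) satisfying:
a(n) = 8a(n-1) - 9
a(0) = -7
First-order linear non-homogeneous.
Homogeneous solution: a_h(n) = A·(8)^n.
Try constant particular solution a_p = K: K = 8K - 9 ⇒ K = \frac{9}{7}.
General: a(n) = A·(8)^n + \frac{9}{7}.
Apply a(0) = -7: A + \frac{9}{7} = -7 ⇒ A = - \frac{58}{7}.
So a(n) = \frac{9}{7} - \frac{58 \cdot 8^{n}}{7}.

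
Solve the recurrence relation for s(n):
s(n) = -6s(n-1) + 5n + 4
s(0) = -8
First-order linear with linear forcing.
Homogeneous solution: s_h(n) = A·(-6)^n.
Try particular s_p(n) = pn + q. Substituting:
  pn + q = -6(p(n-1) + q) + 5n + 4.
Matching the n-coefficient: p = -6p + 5 ⇒ p = \frac{5}{7}.
Matching constants: q = 6p - 6q + 4 ⇒ q = \frac{58}{49}.
General: s(n) = A·(-6)^n + \frac{5 n}{7} + \frac{58}{49}.
Apply s(0) = -8: A + \frac{58}{49} = -8 ⇒ A = - \frac{450}{49}.
So s(n) = - \frac{450 \left(-6\right)^{n}}{49} + \frac{5 n}{7} + \frac{58}{49}.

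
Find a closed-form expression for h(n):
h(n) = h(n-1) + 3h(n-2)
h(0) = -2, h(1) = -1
Characteristic equation: x² - x - 3 = 0.
Discriminant Δ = (1)² + 4·(3) = 13.
Roots r₁,₂ = (1 ± √13)/2, so r₁ = \frac{1}{2} + \frac{\sqrt{13}}{2}, r₂ = \frac{1}{2} - \frac{\sqrt{13}}{2}.
General solution: h(n) = A·r₁^n + B·r₂^n.
From the initial conditions, A + B = -2 and r₁A + r₂B = -1.
Since r₁ - r₂ = √13: A = (-1 - (-2)r₂)/√13 = -1, and B = -2 - A = -1.
So h(n) = \left(-1\right)\left(\frac{1}{2} + \frac{\sqrt{13}}{2}\right)^n + \left(-1\right)\left(\frac{1}{2} - \frac{\sqrt{13}}{2}\right)^n.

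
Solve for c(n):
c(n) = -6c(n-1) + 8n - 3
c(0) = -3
First-order linear with linear forcing.
Homogeneous solution: c_h(n) = A·(-6)^n.
Try particular c_p(n) = pn + q. Substituting:
  pn + q = -6(p(n-1) + q) + 8n - 3.
Matching the n-coefficient: p = -6p + 8 ⇒ p = \frac{8}{7}.
Matching constants: q = 6p - 6q - 3 ⇒ q = \frac{27}{49}.
General: c(n) = A·(-6)^n + \frac{8 n}{7} + \frac{27}{49}.
Apply c(0) = -3: A + \frac{27}{49} = -3 ⇒ A = - \frac{174}{49}.
So c(n) = - \frac{174 \left(-6\right)^{n}}{49} + \frac{8 n}{7} + \frac{27}{49}.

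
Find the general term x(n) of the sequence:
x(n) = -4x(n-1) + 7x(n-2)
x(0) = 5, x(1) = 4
Characteristic equation: x² + 4x - 7 = 0.
Discriminant Δ = (-4)² + 4·(7) = 44.
Roots r₁,₂ = (-4 ± √44)/2, so r₁ = -2 + \sqrt{11}, r₂ = - \sqrt{11} - 2.
General solution: x(n) = A·r₁^n + B·r₂^n.
From the initial conditions, A + B = 5 and r₁A + r₂B = 4.
Since r₁ - r₂ = √44: A = (4 - (5)r₂)/√44 = \frac{7 \sqrt{11}}{11} + \frac{5}{2}, and B = 5 - A = \frac{5}{2} - \frac{7 \sqrt{11}}{11}.
So x(n) = \left(\frac{7 \sqrt{11}}{11} + \frac{5}{2}\right)\left(-2 + \sqrt{11}\right)^n + \left(\frac{5}{2} - \frac{7 \sqrt{11}}{11}\right)\left(- \sqrt{11} - 2\right)^n.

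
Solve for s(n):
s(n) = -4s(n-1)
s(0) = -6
This is a homogeneous first-order recurrence with ratio -4.
By induction s(n) = s(0) · (-4)^n = - 6 \left(-4\right)^{n}.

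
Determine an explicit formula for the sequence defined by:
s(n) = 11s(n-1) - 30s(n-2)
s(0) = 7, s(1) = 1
Characteristic equation: x² - 11x + 30 = 0, which factors as (x - (6))(x - (5)) = 0.
Roots r₁ = 6, r₂ = 5 (distinct).
General solution: s(n) = A·(6)^n + B·(5)^n.
From s(0) = 7: A + B = 7.
From s(1) = 1: 6A + 5B = 1.
Solving: A = -34, B = 41.
So s(n) = 41 \cdot 5^{n} - 34 \cdot 6^{n}.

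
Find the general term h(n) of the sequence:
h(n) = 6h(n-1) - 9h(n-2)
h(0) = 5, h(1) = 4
Characteristic equation: x² - 6x + 9 = 0, which is (x - (3))².
Repeated root r = 3.
General solution: h(n) = (A + Bn)·(3)^n.
From h(0) = 5: A = 5.
From h(1) = 4: (A + B)·(3) = 4 ⇒ B = - \frac{11}{3}.
So h(n) = \left(5 - \frac{11 n}{3}\right) \cdot (3)^n.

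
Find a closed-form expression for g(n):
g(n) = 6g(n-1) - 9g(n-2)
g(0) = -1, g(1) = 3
Characteristic equation: x² - 6x + 9 = 0, which is (x - (3))².
Repeated root r = 3.
General solution: g(n) = (A + Bn)·(3)^n.
From g(0) = -1: A = -1.
From g(1) = 3: (A + B)·(3) = 3 ⇒ B = 2.
So g(n) = \left(2 n - 1\right) \cdot (3)^n.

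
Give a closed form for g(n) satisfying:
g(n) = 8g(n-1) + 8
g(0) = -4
First-order linear non-homogeneous.
Homogeneous solution: g_h(n) = A·(8)^n.
Try constant particular solution g_p = K: K = 8K + 8 ⇒ K = - \frac{8}{7}.
General: g(n) = A·(8)^n - \frac{8}{7}.
Apply g(0) = -4: A - \frac{8}{7} = -4 ⇒ A = - \frac{20}{7}.
So g(n) = - \frac{20 \cdot 8^{n}}{7} - \frac{8}{7}.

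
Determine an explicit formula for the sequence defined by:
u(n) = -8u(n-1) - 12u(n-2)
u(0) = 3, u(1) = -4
Characteristic equation: x² + 8x + 12 = 0, which factors as (x - (-2))(x - (-6)) = 0.
Roots r₁ = -2, r₂ = -6 (distinct).
General solution: u(n) = A·(-2)^n + B·(-6)^n.
From u(0) = 3: A + B = 3.
From u(1) = -4: -2A - 6B = -4.
Solving: A = \frac{7}{2}, B = - \frac{1}{2}.
So u(n) = \frac{7 \left(-2\right)^{n}}{2} - \frac{\left(-6\right)^{n}}{2}.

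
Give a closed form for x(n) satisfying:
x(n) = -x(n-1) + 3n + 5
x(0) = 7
First-order linear with linear forcing.
Homogeneous solution: x_h(n) = A·(-1)^n.
Try particular x_p(n) = pn + q. Substituting:
  pn + q = -(p(n-1) + q) + 3n + 5.
Matching the n-coefficient: p = -p + 3 ⇒ p = \frac{3}{2}.
Matching constants: q = p - q + 5 ⇒ q = \frac{13}{4}.
General: x(n) = A·(-1)^n + \frac{3 n}{2} + \frac{13}{4}.
Apply x(0) = 7: A + \frac{13}{4} = 7 ⇒ A = \frac{15}{4}.
So x(n) = \frac{15 \left(-1\right)^{n}}{4} + \frac{3 n}{2} + \frac{13}{4}.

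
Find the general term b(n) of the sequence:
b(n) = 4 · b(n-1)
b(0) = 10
Pure geometric recurrence with ratio 4.
By induction b(n) = b(0) · (4)^n = 10 \cdot 4^{n}.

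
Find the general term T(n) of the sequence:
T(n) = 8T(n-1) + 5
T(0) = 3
First-order linear non-homogeneous.
Homogeneous solution: T_h(n) = A·(8)^n.
Try constant particular solution T_p = K: K = 8K + 5 ⇒ K = - \frac{5}{7}.
General: T(n) = A·(8)^n - \frac{5}{7}.
Apply T(0) = 3: A - \frac{5}{7} = 3 ⇒ A = \frac{26}{7}.
So T(n) = \frac{26 \cdot 8^{n}}{7} - \frac{5}{7}.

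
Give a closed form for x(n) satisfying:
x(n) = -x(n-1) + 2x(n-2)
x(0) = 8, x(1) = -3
Characteristic equation: x² + x - 2 = 0, which factors as (x - (1))(x - (-2)) = 0.
Roots r₁ = 1, r₂ = -2 (distinct).
General solution: x(n) = A·(1)^n + B·(-2)^n.
From x(0) = 8: A + B = 8.
From x(1) = -3: A - 2B = -3.
Solving: A = \frac{13}{3}, B = \frac{11}{3}.
So x(n) = \frac{11 \left(-2\right)^{n}}{3} + \frac{13}{3}.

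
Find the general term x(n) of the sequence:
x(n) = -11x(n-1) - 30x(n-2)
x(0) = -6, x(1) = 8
Characteristic equation: x² + 11x + 30 = 0, which factors as (x - (-5))(x - (-6)) = 0.
Roots r₁ = -5, r₂ = -6 (distinct).
General solution: x(n) = A·(-5)^n + B·(-6)^n.
From x(0) = -6: A + B = -6.
From x(1) = 8: -5A - 6B = 8.
Solving: A = -28, B = 22.
So x(n) = - 28 \left(-5\right)^{n} + 22 \left(-6\right)^{n}.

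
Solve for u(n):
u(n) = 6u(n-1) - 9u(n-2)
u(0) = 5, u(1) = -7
Characteristic equation: x² - 6x + 9 = 0, which is (x - (3))².
Repeated root r = 3.
General solution: u(n) = (A + Bn)·(3)^n.
From u(0) = 5: A = 5.
From u(1) = -7: (A + B)·(3) = -7 ⇒ B = - \frac{22}{3}.
So u(n) = \left(5 - \frac{22 n}{3}\right) \cdot (3)^n.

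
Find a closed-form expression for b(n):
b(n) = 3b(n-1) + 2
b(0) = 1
First-order linear non-homogeneous.
Homogeneous solution: b_h(n) = A·(3)^n.
Try constant particular solution b_p = K: K = 3K + 2 ⇒ K = -1.
General: b(n) = A·(3)^n - 1.
Apply b(0) = 1: A - 1 = 1 ⇒ A = 2.
So b(n) = 2 \cdot 3^{n} - 1.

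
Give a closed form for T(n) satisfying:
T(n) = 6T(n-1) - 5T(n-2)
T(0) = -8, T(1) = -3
Characteristic equation: x² - 6x + 5 = 0, which factors as (x - (5))(x - (1)) = 0.
Roots r₁ = 5, r₂ = 1 (distinct).
General solution: T(n) = A·(5)^n + B·(1)^n.
From T(0) = -8: A + B = -8.
From T(1) = -3: 5A + B = -3.
Solving: A = \frac{5}{4}, B = - \frac{37}{4}.
So T(n) = \frac{5 \cdot 5^{n}}{4} - \frac{37}{4}.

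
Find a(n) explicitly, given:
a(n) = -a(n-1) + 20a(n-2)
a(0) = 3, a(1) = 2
Characteristic equation: x² + x - 20 = 0, which factors as (x - (-5))(x - (4)) = 0.
Roots r₁ = -5, r₂ = 4 (distinct).
General solution: a(n) = A·(-5)^n + B·(4)^n.
From a(0) = 3: A + B = 3.
From a(1) = 2: -5A + 4B = 2.
Solving: A = \frac{10}{9}, B = \frac{17}{9}.
So a(n) = \frac{10 \left(-5\right)^{n}}{9} + \frac{17 \cdot 4^{n}}{9}.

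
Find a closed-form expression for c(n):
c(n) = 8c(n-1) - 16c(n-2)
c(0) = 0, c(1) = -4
Characteristic equation: x² - 8x + 16 = 0, which is (x - (4))².
Repeated root r = 4.
General solution: c(n) = (A + Bn)·(4)^n.
From c(0) = 0: A = 0.
From c(1) = -4: (A + B)·(4) = -4 ⇒ B = -1.
So c(n) = \left(- n\right) \cdot (4)^n.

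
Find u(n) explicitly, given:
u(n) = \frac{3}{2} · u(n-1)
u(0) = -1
Pure geometric recurrence with ratio \frac{3}{2}.
By induction u(n) = u(0) · (\frac{3}{2})^n = - \left(\frac{3}{2}\right)^{n}.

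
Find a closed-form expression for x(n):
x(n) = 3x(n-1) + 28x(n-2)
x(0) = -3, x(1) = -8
Characteristic equation: x² - 3x - 28 = 0, which factors as (x - (7))(x - (-4)) = 0.
Roots r₁ = 7, r₂ = -4 (distinct).
General solution: x(n) = A·(7)^n + B·(-4)^n.
From x(0) = -3: A + B = -3.
From x(1) = -8: 7A - 4B = -8.
Solving: A = - \frac{20}{11}, B = - \frac{13}{11}.
So x(n) = - \frac{13 \left(-4\right)^{n}}{11} - \frac{20 \cdot 7^{n}}{11}.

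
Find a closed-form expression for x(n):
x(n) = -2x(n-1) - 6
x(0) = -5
First-order linear non-homogeneous.
Homogeneous solution: x_h(n) = A·(-2)^n.
Try constant particular solution x_p = K: K = -2K - 6 ⇒ K = -2.
General: x(n) = A·(-2)^n - 2.
Apply x(0) = -5: A - 2 = -5 ⇒ A = -3.
So x(n) = - 3 \left(-2\right)^{n} - 2.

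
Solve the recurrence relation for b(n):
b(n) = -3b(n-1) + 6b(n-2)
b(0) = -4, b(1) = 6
Characteristic equation: x² + 3x - 6 = 0.
Discriminant Δ = (-3)² + 4·(6) = 33.
Roots r₁,₂ = (-3 ± √33)/2, so r₁ = - \frac{3}{2} + \frac{\sqrt{33}}{2}, r₂ = - \frac{\sqrt{33}}{2} - \frac{3}{2}.
General solution: b(n) = A·r₁^n + B·r₂^n.
From the initial conditions, A + B = -4 and r₁A + r₂B = 6.
Since r₁ - r₂ = √33: A = (6 - (-4)r₂)/√33 = -2, and B = -4 - A = -2.
So b(n) = \left(-2\right)\left(- \frac{3}{2} + \frac{\sqrt{33}}{2}\right)^n + \left(-2\right)\left(- \frac{\sqrt{33}}{2} - \frac{3}{2}\right)^n.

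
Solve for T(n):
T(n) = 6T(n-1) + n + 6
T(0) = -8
First-order linear with linear forcing.
Homogeneous solution: T_h(n) = A·(6)^n.
Try particular T_p(n) = pn + q. Substituting:
  pn + q = 6(p(n-1) + q) + n + 6.
Matching the n-coefficient: p = 6p + 1 ⇒ p = - \frac{1}{5}.
Matching constants: q = -6p + 6q + 6 ⇒ q = - \frac{36}{25}.
General: T(n) = A·(6)^n - \frac{n}{5} - \frac{36}{25}.
Apply T(0) = -8: A - \frac{36}{25} = -8 ⇒ A = - \frac{164}{25}.
So T(n) = - \frac{164 \cdot 6^{n}}{25} - \frac{n}{5} - \frac{36}{25}.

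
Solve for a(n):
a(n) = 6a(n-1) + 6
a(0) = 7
First-order linear non-homogeneous.
Homogeneous solution: a_h(n) = A·(6)^n.
Try constant particular solution a_p = K: K = 6K + 6 ⇒ K = - \frac{6}{5}.
General: a(n) = A·(6)^n - \frac{6}{5}.
Apply a(0) = 7: A - \frac{6}{5} = 7 ⇒ A = \frac{41}{5}.
So a(n) = \frac{41 \cdot 6^{n}}{5} - \frac{6}{5}.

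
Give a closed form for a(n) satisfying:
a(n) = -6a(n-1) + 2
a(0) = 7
First-order linear non-homogeneous.
Homogeneous solution: a_h(n) = A·(-6)^n.
Try constant particular solution a_p = K: K = -6K + 2 ⇒ K = \frac{2}{7}.
General: a(n) = A·(-6)^n + \frac{2}{7}.
Apply a(0) = 7: A + \frac{2}{7} = 7 ⇒ A = \frac{47}{7}.
So a(n) = \frac{47 \left(-6\right)^{n}}{7} + \frac{2}{7}.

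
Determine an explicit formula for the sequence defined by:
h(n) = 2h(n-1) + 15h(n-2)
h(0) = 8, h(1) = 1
Characteristic equation: x² - 2x - 15 = 0, which factors as (x - (-3))(x - (5)) = 0.
Roots r₁ = -3, r₂ = 5 (distinct).
General solution: h(n) = A·(-3)^n + B·(5)^n.
From h(0) = 8: A + B = 8.
From h(1) = 1: -3A + 5B = 1.
Solving: A = \frac{39}{8}, B = \frac{25}{8}.
So h(n) = \frac{39 \left(-3\right)^{n}}{8} + \frac{25 \cdot 5^{n}}{8}.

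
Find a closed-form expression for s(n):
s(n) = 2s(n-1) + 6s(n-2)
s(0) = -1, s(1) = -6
Characteristic equation: x² - 2x - 6 = 0.
Discriminant Δ = (2)² + 4·(6) = 28.
Roots r₁,₂ = (2 ± √28)/2, so r₁ = 1 + \sqrt{7}, r₂ = 1 - \sqrt{7}.
General solution: s(n) = A·r₁^n + B·r₂^n.
From the initial conditions, A + B = -1 and r₁A + r₂B = -6.
Since r₁ - r₂ = √28: A = (-6 - (-1)r₂)/√28 = - \frac{5 \sqrt{7}}{14} - \frac{1}{2}, and B = -1 - A = - \frac{1}{2} + \frac{5 \sqrt{7}}{14}.
So s(n) = \left(- \frac{5 \sqrt{7}}{14} - \frac{1}{2}\right)\left(1 + \sqrt{7}\right)^n + \left(- \frac{1}{2} + \frac{5 \sqrt{7}}{14}\right)\left(1 - \sqrt{7}\right)^n.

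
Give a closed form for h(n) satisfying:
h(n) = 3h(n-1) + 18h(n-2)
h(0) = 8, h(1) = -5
Characteristic equation: x² - 3x - 18 = 0, which factors as (x - (-3))(x - (6)) = 0.
Roots r₁ = -3, r₂ = 6 (distinct).
General solution: h(n) = A·(-3)^n + B·(6)^n.
From h(0) = 8: A + B = 8.
From h(1) = -5: -3A + 6B = -5.
Solving: A = \frac{53}{9}, B = \frac{19}{9}.
So h(n) = \frac{53 \left(-3\right)^{n}}{9} + \frac{19 \cdot 6^{n}}{9}.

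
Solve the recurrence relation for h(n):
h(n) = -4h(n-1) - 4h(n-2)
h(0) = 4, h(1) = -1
Characteristic equation: x² + 4x + 4 = 0, which is (x - (-2))².
Repeated root r = -2.
General solution: h(n) = (A + Bn)·(-2)^n.
From h(0) = 4: A = 4.
From h(1) = -1: (A + B)·(-2) = -1 ⇒ B = - \frac{7}{2}.
So h(n) = \left(4 - \frac{7 n}{2}\right) \cdot (-2)^n.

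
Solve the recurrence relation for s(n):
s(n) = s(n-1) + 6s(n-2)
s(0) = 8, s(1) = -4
Characteristic equation: x² - x - 6 = 0, which factors as (x - (3))(x - (-2)) = 0.
Roots r₁ = 3, r₂ = -2 (distinct).
General solution: s(n) = A·(3)^n + B·(-2)^n.
From s(0) = 8: A + B = 8.
From s(1) = -4: 3A - 2B = -4.
Solving: A = \frac{12}{5}, B = \frac{28}{5}.
So s(n) = \frac{28 \left(-2\right)^{n}}{5} + \frac{12 \cdot 3^{n}}{5}.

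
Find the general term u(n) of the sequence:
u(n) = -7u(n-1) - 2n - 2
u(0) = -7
First-order linear with linear forcing.
Homogeneous solution: u_h(n) = A·(-7)^n.
Try particular u_p(n) = pn + q. Substituting:
  pn + q = -7(p(n-1) + q) - 2n - 2.
Matching the n-coefficient: p = -7p - 2 ⇒ p = - \frac{1}{4}.
Matching constants: q = 7p - 7q - 2 ⇒ q = - \frac{15}{32}.
General: u(n) = A·(-7)^n - \frac{n}{4} - \frac{15}{32}.
Apply u(0) = -7: A - \frac{15}{32} = -7 ⇒ A = - \frac{209}{32}.
So u(n) = - \frac{209 \left(-7\right)^{n}}{32} - \frac{n}{4} - \frac{15}{32}.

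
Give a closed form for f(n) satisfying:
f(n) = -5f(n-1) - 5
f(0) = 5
First-order linear non-homogeneous.
Homogeneous solution: f_h(n) = A·(-5)^n.
Try constant particular solution f_p = K: K = -5K - 5 ⇒ K = - \frac{5}{6}.
General: f(n) = A·(-5)^n - \frac{5}{6}.
Apply f(0) = 5: A - \frac{5}{6} = 5 ⇒ A = \frac{35}{6}.
So f(n) = \frac{35 \left(-5\right)^{n}}{6} - \frac{5}{6}.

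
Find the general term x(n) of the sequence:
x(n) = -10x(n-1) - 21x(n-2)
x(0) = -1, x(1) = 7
Characteristic equation: x² + 10x + 21 = 0, which factors as (x - (-3))(x - (-7)) = 0.
Roots r₁ = -3, r₂ = -7 (distinct).
General solution: x(n) = A·(-3)^n + B·(-7)^n.
From x(0) = -1: A + B = -1.
From x(1) = 7: -3A - 7B = 7.
Solving: A = 0, B = -1.
So x(n) = - \left(-7\right)^{n}.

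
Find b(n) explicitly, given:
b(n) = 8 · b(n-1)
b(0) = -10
Pure geometric recurrence with ratio 8.
By induction b(n) = b(0) · (8)^n = - 10 \cdot 8^{n}.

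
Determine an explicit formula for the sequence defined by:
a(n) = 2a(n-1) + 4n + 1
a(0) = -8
First-order linear with linear forcing.
Homogeneous solution: a_h(n) = A·(2)^n.
Try particular a_p(n) = pn + q. Substituting:
  pn + q = 2(p(n-1) + q) + 4n + 1.
Matching the n-coefficient: p = 2p + 4 ⇒ p = -4.
Matching constants: q = -2p + 2q + 1 ⇒ q = -9.
General: a(n) = A·(2)^n - 4 n - 9.
Apply a(0) = -8: A - 9 = -8 ⇒ A = 1.
So a(n) = 2^{n} - 4 n - 9.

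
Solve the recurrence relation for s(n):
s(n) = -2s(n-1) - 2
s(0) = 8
First-order linear non-homogeneous.
Homogeneous solution: s_h(n) = A·(-2)^n.
Try constant particular solution s_p = K: K = -2K - 2 ⇒ K = - \frac{2}{3}.
General: s(n) = A·(-2)^n - \frac{2}{3}.
Apply s(0) = 8: A - \frac{2}{3} = 8 ⇒ A = \frac{26}{3}.
So s(n) = \frac{26 \left(-2\right)^{n}}{3} - \frac{2}{3}.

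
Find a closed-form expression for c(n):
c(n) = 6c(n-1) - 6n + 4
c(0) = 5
First-order linear with linear forcing.
Homogeneous solution: c_h(n) = A·(6)^n.
Try particular c_p(n) = pn + q. Substituting:
  pn + q = 6(p(n-1) + q) - 6n + 4.
Matching the n-coefficient: p = 6p - 6 ⇒ p = \frac{6}{5}.
Matching constants: q = -6p + 6q + 4 ⇒ q = \frac{16}{25}.
General: c(n) = A·(6)^n + \frac{6 n}{5} + \frac{16}{25}.
Apply c(0) = 5: A + \frac{16}{25} = 5 ⇒ A = \frac{109}{25}.
So c(n) = \frac{109 \cdot 6^{n}}{25} + \frac{6 n}{5} + \frac{16}{25}.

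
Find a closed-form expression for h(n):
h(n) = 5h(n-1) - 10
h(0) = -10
First-order linear non-homogeneous.
Homogeneous solution: h_h(n) = A·(5)^n.
Try constant particular solution h_p = K: K = 5K - 10 ⇒ K = \frac{5}{2}.
General: h(n) = A·(5)^n + \frac{5}{2}.
Apply h(0) = -10: A + \frac{5}{2} = -10 ⇒ A = - \frac{25}{2}.
So h(n) = \frac{5}{2} - \frac{25 \cdot 5^{n}}{2}.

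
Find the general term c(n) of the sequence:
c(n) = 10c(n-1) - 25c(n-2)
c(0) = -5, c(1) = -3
Characteristic equation: x² - 10x + 25 = 0, which is (x - (5))².
Repeated root r = 5.
General solution: c(n) = (A + Bn)·(5)^n.
From c(0) = -5: A = -5.
From c(1) = -3: (A + B)·(5) = -3 ⇒ B = \frac{22}{5}.
So c(n) = \left(\frac{22 n}{5} - 5\right) \cdot (5)^n.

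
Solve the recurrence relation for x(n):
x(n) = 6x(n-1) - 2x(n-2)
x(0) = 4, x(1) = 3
Characteristic equation: x² - 6x + 2 = 0.
Discriminant Δ = (6)² + 4·(-2) = 28.
Roots r₁,₂ = (6 ± √28)/2, so r₁ = \sqrt{7} + 3, r₂ = 3 - \sqrt{7}.
General solution: x(n) = A·r₁^n + B·r₂^n.
From the initial conditions, A + B = 4 and r₁A + r₂B = 3.
Since r₁ - r₂ = √28: A = (3 - (4)r₂)/√28 = 2 - \frac{9 \sqrt{7}}{14}, and B = 4 - A = \frac{9 \sqrt{7}}{14} + 2.
So x(n) = \left(2 - \frac{9 \sqrt{7}}{14}\right)\left(\sqrt{7} + 3\right)^n + \left(\frac{9 \sqrt{7}}{14} + 2\right)\left(3 - \sqrt{7}\right)^n.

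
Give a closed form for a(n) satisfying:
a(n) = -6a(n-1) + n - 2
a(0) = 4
First-order linear with linear forcing.
Homogeneous solution: a_h(n) = A·(-6)^n.
Try particular a_p(n) = pn + q. Substituting:
  pn + q = -6(p(n-1) + q) + n - 2.
Matching the n-coefficient: p = -6p + 1 ⇒ p = \frac{1}{7}.
Matching constants: q = 6p - 6q - 2 ⇒ q = - \frac{8}{49}.
General: a(n) = A·(-6)^n + \frac{n}{7} - \frac{8}{49}.
Apply a(0) = 4: A - \frac{8}{49} = 4 ⇒ A = \frac{204}{49}.
So a(n) = \frac{204 \left(-6\right)^{n}}{49} + \frac{n}{7} - \frac{8}{49}.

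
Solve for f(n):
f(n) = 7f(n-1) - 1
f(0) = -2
First-order linear non-homogeneous.
Homogeneous solution: f_h(n) = A·(7)^n.
Try constant particular solution f_p = K: K = 7K - 1 ⇒ K = \frac{1}{6}.
General: f(n) = A·(7)^n + \frac{1}{6}.
Apply f(0) = -2: A + \frac{1}{6} = -2 ⇒ A = - \frac{13}{6}.
So f(n) = \frac{1}{6} - \frac{13 \cdot 7^{n}}{6}.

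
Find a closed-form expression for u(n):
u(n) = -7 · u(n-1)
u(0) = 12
Pure geometric recurrence with ratio -7.
By induction u(n) = u(0) · (-7)^n = 12 \left(-7\right)^{n}.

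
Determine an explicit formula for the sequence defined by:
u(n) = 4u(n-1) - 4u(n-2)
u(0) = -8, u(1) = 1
Characteristic equation: x² - 4x + 4 = 0, which is (x - (2))².
Repeated root r = 2.
General solution: u(n) = (A + Bn)·(2)^n.
From u(0) = -8: A = -8.
From u(1) = 1: (A + B)·(2) = 1 ⇒ B = \frac{17}{2}.
So u(n) = \left(\frac{17 n}{2} - 8\right) \cdot (2)^n.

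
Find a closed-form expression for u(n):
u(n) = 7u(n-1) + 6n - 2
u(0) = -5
First-order linear with linear forcing.
Homogeneous solution: u_h(n) = A·(7)^n.
Try particular u_p(n) = pn + q. Substituting:
  pn + q = 7(p(n-1) + q) + 6n - 2.
Matching the n-coefficient: p = 7p + 6 ⇒ p = -1.
Matching constants: q = -7p + 7q - 2 ⇒ q = - \frac{5}{6}.
General: u(n) = A·(7)^n - n - \frac{5}{6}.
Apply u(0) = -5: A - \frac{5}{6} = -5 ⇒ A = - \frac{25}{6}.
So u(n) = - \frac{25 \cdot 7^{n}}{6} - n - \frac{5}{6}.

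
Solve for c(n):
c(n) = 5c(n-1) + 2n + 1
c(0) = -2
First-order linear with linear forcing.
Homogeneous solution: c_h(n) = A·(5)^n.
Try particular c_p(n) = pn + q. Substituting:
  pn + q = 5(p(n-1) + q) + 2n + 1.
Matching the n-coefficient: p = 5p + 2 ⇒ p = - \frac{1}{2}.
Matching constants: q = -5p + 5q + 1 ⇒ q = - \frac{7}{8}.
General: c(n) = A·(5)^n - \frac{n}{2} - \frac{7}{8}.
Apply c(0) = -2: A - \frac{7}{8} = -2 ⇒ A = - \frac{9}{8}.
So c(n) = - \frac{9 \cdot 5^{n}}{8} - \frac{n}{2} - \frac{7}{8}.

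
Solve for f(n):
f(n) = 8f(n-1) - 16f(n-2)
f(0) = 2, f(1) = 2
Characteristic equation: x² - 8x + 16 = 0, which is (x - (4))².
Repeated root r = 4.
General solution: f(n) = (A + Bn)·(4)^n.
From f(0) = 2: A = 2.
From f(1) = 2: (A + B)·(4) = 2 ⇒ B = - \frac{3}{2}.
So f(n) = \left(2 - \frac{3 n}{2}\right) \cdot (4)^n.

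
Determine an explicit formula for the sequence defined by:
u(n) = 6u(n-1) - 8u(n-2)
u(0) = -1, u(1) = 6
Characteristic equation: x² - 6x + 8 = 0, which factors as (x - (4))(x - (2)) = 0.
Roots r₁ = 4, r₂ = 2 (distinct).
General solution: u(n) = A·(4)^n + B·(2)^n.
From u(0) = -1: A + B = -1.
From u(1) = 6: 4A + 2B = 6.
Solving: A = 4, B = -5.
So u(n) = - 5 \cdot 2^{n} + 4 \cdot 4^{n}.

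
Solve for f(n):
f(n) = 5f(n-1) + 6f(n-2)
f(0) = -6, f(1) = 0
Characteristic equation: x² - 5x - 6 = 0, which factors as (x - (6))(x - (-1)) = 0.
Roots r₁ = 6, r₂ = -1 (distinct).
General solution: f(n) = A·(6)^n + B·(-1)^n.
From f(0) = -6: A + B = -6.
From f(1) = 0: 6A - B = 0.
Solving: A = - \frac{6}{7}, B = - \frac{36}{7}.
So f(n) = - \frac{36 \left(-1\right)^{n}}{7} - \frac{6 \cdot 6^{n}}{7}.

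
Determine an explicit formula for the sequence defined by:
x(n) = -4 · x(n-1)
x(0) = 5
Pure geometric recurrence with ratio -4.
By induction x(n) = x(0) · (-4)^n = 5 \left(-4\right)^{n}.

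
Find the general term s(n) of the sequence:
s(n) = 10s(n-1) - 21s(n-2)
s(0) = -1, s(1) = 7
Characteristic equation: x² - 10x + 21 = 0, which factors as (x - (7))(x - (3)) = 0.
Roots r₁ = 7, r₂ = 3 (distinct).
General solution: s(n) = A·(7)^n + B·(3)^n.
From s(0) = -1: A + B = -1.
From s(1) = 7: 7A + 3B = 7.
Solving: A = \frac{5}{2}, B = - \frac{7}{2}.
So s(n) = - \frac{7 \cdot 3^{n}}{2} + \frac{5 \cdot 7^{n}}{2}.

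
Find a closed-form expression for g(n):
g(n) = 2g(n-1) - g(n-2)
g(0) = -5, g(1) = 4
Characteristic equation: x² - 2x + 1 = 0, which is (x - (1))².
Repeated root r = 1.
General solution: g(n) = (A + Bn)·(1)^n.
From g(0) = -5: A = -5.
From g(1) = 4: (A + B)·(1) = 4 ⇒ B = 9.
So g(n) = \left(9 n - 5\right) \cdot (1)^n.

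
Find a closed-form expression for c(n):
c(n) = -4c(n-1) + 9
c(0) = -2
First-order linear non-homogeneous.
Homogeneous solution: c_h(n) = A·(-4)^n.
Try constant particular solution c_p = K: K = -4K + 9 ⇒ K = \frac{9}{5}.
General: c(n) = A·(-4)^n + \frac{9}{5}.
Apply c(0) = -2: A + \frac{9}{5} = -2 ⇒ A = - \frac{19}{5}.
So c(n) = \frac{9}{5} - \frac{19 \left(-4\right)^{n}}{5}.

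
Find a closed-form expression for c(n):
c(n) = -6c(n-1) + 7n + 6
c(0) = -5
First-order linear with linear forcing.
Homogeneous solution: c_h(n) = A·(-6)^n.
Try particular c_p(n) = pn + q. Substituting:
  pn + q = -6(p(n-1) + q) + 7n + 6.
Matching the n-coefficient: p = -6p + 7 ⇒ p = 1.
Matching constants: q = 6p - 6q + 6 ⇒ q = \frac{12}{7}.
General: c(n) = A·(-6)^n + n + \frac{12}{7}.
Apply c(0) = -5: A + \frac{12}{7} = -5 ⇒ A = - \frac{47}{7}.
So c(n) = - \frac{47 \left(-6\right)^{n}}{7} + n + \frac{12}{7}.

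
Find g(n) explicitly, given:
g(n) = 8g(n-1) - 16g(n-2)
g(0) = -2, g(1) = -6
Characteristic equation: x² - 8x + 16 = 0, which is (x - (4))².
Repeated root r = 4.
General solution: g(n) = (A + Bn)·(4)^n.
From g(0) = -2: A = -2.
From g(1) = -6: (A + B)·(4) = -6 ⇒ B = \frac{1}{2}.
So g(n) = \left(\frac{n}{2} - 2\right) \cdot (4)^n.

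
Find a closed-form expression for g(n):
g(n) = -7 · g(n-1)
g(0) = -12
Pure geometric recurrence with ratio -7.
By induction g(n) = g(0) · (-7)^n = - 12 \left(-7\right)^{n}.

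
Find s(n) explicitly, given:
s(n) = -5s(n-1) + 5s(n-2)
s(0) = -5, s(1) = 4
Characteristic equation: x² + 5x - 5 = 0.
Discriminant Δ = (-5)² + 4·(5) = 45.
Roots r₁,₂ = (-5 ± √45)/2, so r₁ = - \frac{5}{2} + \frac{3 \sqrt{5}}{2}, r₂ = - \frac{3 \sqrt{5}}{2} - \frac{5}{2}.
General solution: s(n) = A·r₁^n + B·r₂^n.
From the initial conditions, A + B = -5 and r₁A + r₂B = 4.
Since r₁ - r₂ = √45: A = (4 - (-5)r₂)/√45 = - \frac{5}{2} - \frac{17 \sqrt{5}}{30}, and B = -5 - A = - \frac{5}{2} + \frac{17 \sqrt{5}}{30}.
So s(n) = \left(- \frac{5}{2} - \frac{17 \sqrt{5}}{30}\right)\left(- \frac{5}{2} + \frac{3 \sqrt{5}}{2}\right)^n + \left(- \frac{5}{2} + \frac{17 \sqrt{5}}{30}\right)\left(- \frac{3 \sqrt{5}}{2} - \frac{5}{2}\right)^n.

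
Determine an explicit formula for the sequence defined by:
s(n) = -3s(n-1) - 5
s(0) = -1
First-order linear non-homogeneous.
Homogeneous solution: s_h(n) = A·(-3)^n.
Try constant particular solution s_p = K: K = -3K - 5 ⇒ K = - \frac{5}{4}.
General: s(n) = A·(-3)^n - \frac{5}{4}.
Apply s(0) = -1: A - \frac{5}{4} = -1 ⇒ A = \frac{1}{4}.
So s(n) = \frac{\left(-3\right)^{n}}{4} - \frac{5}{4}.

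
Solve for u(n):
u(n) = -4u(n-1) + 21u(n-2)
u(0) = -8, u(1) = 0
Characteristic equation: x² + 4x - 21 = 0, which factors as (x - (3))(x - (-7)) = 0.
Roots r₁ = 3, r₂ = -7 (distinct).
General solution: u(n) = A·(3)^n + B·(-7)^n.
From u(0) = -8: A + B = -8.
From u(1) = 0: 3A - 7B = 0.
Solving: A = - \frac{28}{5}, B = - \frac{12}{5}.
So u(n) = - \frac{12 \left(-7\right)^{n}}{5} - \frac{28 \cdot 3^{n}}{5}.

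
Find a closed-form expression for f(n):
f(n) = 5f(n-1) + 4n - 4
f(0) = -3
First-order linear with linear forcing.
Homogeneous solution: f_h(n) = A·(5)^n.
Try particular f_p(n) = pn + q. Substituting:
  pn + q = 5(p(n-1) + q) + 4n - 4.
Matching the n-coefficient: p = 5p + 4 ⇒ p = -1.
Matching constants: q = -5p + 5q - 4 ⇒ q = - \frac{1}{4}.
General: f(n) = A·(5)^n - n - \frac{1}{4}.
Apply f(0) = -3: A - \frac{1}{4} = -3 ⇒ A = - \frac{11}{4}.
So f(n) = - \frac{11 \cdot 5^{n}}{4} - n - \frac{1}{4}.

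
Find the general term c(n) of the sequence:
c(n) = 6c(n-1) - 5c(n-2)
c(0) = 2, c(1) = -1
Characteristic equation: x² - 6x + 5 = 0, which factors as (x - (5))(x - (1)) = 0.
Roots r₁ = 5, r₂ = 1 (distinct).
General solution: c(n) = A·(5)^n + B·(1)^n.
From c(0) = 2: A + B = 2.
From c(1) = -1: 5A + B = -1.
Solving: A = - \frac{3}{4}, B = \frac{11}{4}.
So c(n) = \frac{11}{4} - \frac{3 \cdot 5^{n}}{4}.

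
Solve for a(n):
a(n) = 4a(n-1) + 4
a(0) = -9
First-order linear non-homogeneous.
Homogeneous solution: a_h(n) = A·(4)^n.
Try constant particular solution a_p = K: K = 4K + 4 ⇒ K = - \frac{4}{3}.
General: a(n) = A·(4)^n - \frac{4}{3}.
Apply a(0) = -9: A - \frac{4}{3} = -9 ⇒ A = - \frac{23}{3}.
So a(n) = - \frac{23 \cdot 4^{n}}{3} - \frac{4}{3}.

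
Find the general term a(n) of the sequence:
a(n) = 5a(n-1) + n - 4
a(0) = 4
First-order linear with linear forcing.
Homogeneous solution: a_h(n) = A·(5)^n.
Try particular a_p(n) = pn + q. Substituting:
  pn + q = 5(p(n-1) + q) + n - 4.
Matching the n-coefficient: p = 5p + 1 ⇒ p = - \frac{1}{4}.
Matching constants: q = -5p + 5q - 4 ⇒ q = \frac{11}{16}.
General: a(n) = A·(5)^n - \frac{n}{4} + \frac{11}{16}.
Apply a(0) = 4: A + \frac{11}{16} = 4 ⇒ A = \frac{53}{16}.
So a(n) = \frac{53 \cdot 5^{n}}{16} - \frac{n}{4} + \frac{11}{16}.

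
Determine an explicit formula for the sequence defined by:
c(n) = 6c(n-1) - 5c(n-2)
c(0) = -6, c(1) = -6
Characteristic equation: x² - 6x + 5 = 0, which factors as (x - (5))(x - (1)) = 0.
Roots r₁ = 5, r₂ = 1 (distinct).
General solution: c(n) = A·(5)^n + B·(1)^n.
From c(0) = -6: A + B = -6.
From c(1) = -6: 5A + B = -6.
Solving: A = 0, B = -6.
So c(n) = -6.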